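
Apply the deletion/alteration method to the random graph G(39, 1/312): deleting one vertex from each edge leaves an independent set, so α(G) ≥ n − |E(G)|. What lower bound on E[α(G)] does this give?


E[|E(G)|] = C(39, 2)·p = 741 · (1/312) = 19/8.
E[α(G)] ≥ n − E[|E(G)|] = 39 − 19/8 = 293/8.
Numerically: ≈ 36.62500.
(This is only a lower bound; the true E[α(G)] may be larger.)

E[α(G)] ≥ 293/8 ≈ 36.62500.


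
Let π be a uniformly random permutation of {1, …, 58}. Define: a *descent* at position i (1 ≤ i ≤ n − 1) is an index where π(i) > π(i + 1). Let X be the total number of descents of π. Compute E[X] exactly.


Write X = Σ X_I over i = 1, …, 57, with X_I the indicator of one descent.
There are 57 indicators.
For each fixed i, the pair (π(i), π(i+1)) is a uniformly random ordered pair of distinct values from {1, …, 58}; by symmetry P[π(i) > π(i+1)] = 1/2.
By linearity: E[X] = 57 · (1/2) = (58 − 1) · (1/2) = 57/2 ≈ 28.500000.

E[X] = 57/2 = 28.500000.


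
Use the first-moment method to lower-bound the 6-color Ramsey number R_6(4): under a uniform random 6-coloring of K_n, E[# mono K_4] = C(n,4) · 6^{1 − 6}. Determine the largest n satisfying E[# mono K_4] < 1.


We need C(n, 4) · 6^{1 − 6} < 1, i.e. C(n, 4) < 6^{6 − 1} = 7776.
Check values of n near the boundary:
  n = 18: C(18, 4) = 3060; 3060 < 7776? YES
  n = 19: C(19, 4) = 3876; 3876 < 7776? YES
  n = 20: C(20, 4) = 4845; 4845 < 7776? YES
  n = 21: C(21, 4) = 5985; 5985 < 7776? YES
  n = 22: C(22, 4) = 7315; 7315 < 7776? YES
  n = 23: C(23, 4) = 8855; 8855 < 7776? NO
The largest n with C(n, 4) < 7776 is n = 22 (where E[X] = 7315/7776 ≈ 0.941). Hence R_6(4) > 22, i.e. R_6(4) ≥ 23.

Largest n = 22; hence R_6(4) > 22.


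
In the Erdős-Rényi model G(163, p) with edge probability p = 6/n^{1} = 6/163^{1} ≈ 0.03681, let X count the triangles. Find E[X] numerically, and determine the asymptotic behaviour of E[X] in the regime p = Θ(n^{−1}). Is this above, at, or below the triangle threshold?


Number of potential triangles: C(163, 3) = 708561.
Each occurs with probability p³ ≈ (0.03681)³ ≈ 4.987592e-05.
By linearity: E[X] = C(163, 3)·p³ ≈ 708561 · 4.987592e-05 ≈ 35.3401.
Here α = 1, so p = 6/n is exactly at the triangle threshold p ~ 1/n. Asymptotically E[X] → c³/6 = 6³/6 = 36 ≈ 36.0000, a bounded constant. In this regime the triangle count is asymptotically Poisson(c³/6).

E[X] ≈ 35.3401; in regime p = Θ(1/n^{1}) E[X] stays bounded (at the triangle threshold p ~ 1/n).


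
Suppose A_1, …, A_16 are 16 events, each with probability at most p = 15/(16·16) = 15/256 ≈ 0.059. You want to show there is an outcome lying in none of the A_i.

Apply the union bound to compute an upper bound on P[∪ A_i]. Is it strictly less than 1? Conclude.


Union bound: P[∪_{i=1}^{16} A_i] ≤ Σ_i P[A_i] ≤ 16·p = 16·(15/256) = 15/16.
Numerically: 15/16 ≈ 0.938.
Is 15/16 < 1? YES.
Since P[∪ A_i] ≤ 15/16 < 1, the complement has P[∩ A_i^c] ≥ 1 − 15/16 = 1/16 > 0, so some outcome avoids every A_i.

16·p = 15/16 ≈ 0.938; existence CERTIFIED by the union bound.


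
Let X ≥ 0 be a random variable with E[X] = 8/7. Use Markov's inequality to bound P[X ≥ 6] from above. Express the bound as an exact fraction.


μ = E[X] = 8/7, a = 6.
Markov: P[X ≥ 6] ≤ μ/a = (8/7)/6 = 4/21.
Numerically: ≈ 0.190.
(Since a = 6 > μ = 1.143, the bound 4/21 is < 1 and informative.)

P[X ≥ 6] ≤ 4/21 ≈ 0.190.


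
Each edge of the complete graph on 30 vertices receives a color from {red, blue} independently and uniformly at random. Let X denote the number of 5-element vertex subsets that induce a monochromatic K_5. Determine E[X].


Let X = Σ_S X_S over the C(30, 5) = 142506 subsets S of size 5, where X_S = 1 if the K_5 on S is monochromatic.
For a fixed S, the K_5 on S has C(5, 2) = 10 edges. P[all 10 edges red] = (1/2)^10, and likewise for blue, so P[monochromatic] = 2·(1/2)^10 = 2^{1 − 10} = 1/512.
Summing: E[X] = C(30, 5) · 2^{1 − 10} = 142506 · 1/512 = 71253/256.
Numerically: E[X] ≈ 278.332.

E[X] = C(30,5)·2^(1−C(5,2)) = 71253/256 ≈ 278.332.


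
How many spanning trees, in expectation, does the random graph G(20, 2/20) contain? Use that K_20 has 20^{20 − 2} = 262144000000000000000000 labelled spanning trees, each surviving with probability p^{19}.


K_20 has 20^{20 − 2} = 262144000000000000000000 labelled spanning trees.
For each such spanning tree H, let X_H = 1 if all 19 edges of H are present in G. Then P[X_H = 1] = p^{19} = (1/10)^{19} = 1/10000000000000000000.
By linearity of expectation: E[X] = Σ_H E[X_H] = 262144000000000000000000 · p^{19} = 262144000000000000000000 · 1/10000000000000000000 = 131072/5.
Numerically: E[X] ≈ 2.621e+04.

E[X] = 262144000000000000000000 · (1/10)^{19} = 131072/5 ≈ 2.621e+04.


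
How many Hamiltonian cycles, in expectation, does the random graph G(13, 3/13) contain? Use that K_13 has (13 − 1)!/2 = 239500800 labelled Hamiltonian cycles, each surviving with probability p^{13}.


K_13 has (13 − 1)!/2 = 239500800 labelled Hamiltonian cycles.
For each such Hamiltonian cycle H, let X_H = 1 if all 13 edges of H are present in G. Then P[X_H = 1] = p^{13} = (3/13)^{13} = 1594323/302875106592253.
Summing the indicators: E[X] = Σ_H E[X_H] = 239500800 · p^{13} = 239500800 · 1594323/302875106592253 = 381841633958400/302875106592253.
Numerically: E[X] ≈ 1.2607.

E[X] = 239500800 · (3/13)^{13} = 381841633958400/302875106592253 ≈ 1.2607.


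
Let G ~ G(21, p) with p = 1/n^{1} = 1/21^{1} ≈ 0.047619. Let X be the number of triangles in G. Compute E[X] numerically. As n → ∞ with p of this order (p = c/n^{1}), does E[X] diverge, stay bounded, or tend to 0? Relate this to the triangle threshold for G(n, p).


Number of potential triangles: C(21, 3) = 1330.
Each occurs with probability p³ ≈ (0.047619)³ ≈ 1.07979700e-04.
By linearity: E[X] = C(21, 3)·p³ ≈ 1330 · 1.07979700e-04 ≈ 0.143613.
Here α = 1, so p = 1/n is exactly at the triangle threshold p ~ 1/n. Asymptotically E[X] → c³/6 = 1³/6 = 1/6 ≈ 0.166667, a bounded constant. In this regime the triangle count is asymptotically Poisson(c³/6).

E[X] ≈ 0.143613; in regime p = Θ(1/n^{1}) E[X] stays bounded (at the triangle threshold p ~ 1/n).


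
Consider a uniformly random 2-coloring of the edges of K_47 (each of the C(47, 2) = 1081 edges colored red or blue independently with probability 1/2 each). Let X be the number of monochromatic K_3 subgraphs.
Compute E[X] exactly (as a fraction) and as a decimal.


Let X = Σ_S X_S over the C(47, 3) = 16215 subsets S of size 3, where X_S = 1 if the K_3 on S is monochromatic.
For a fixed S, the K_3 on S has C(3, 2) = 3 edges. P[all 3 edges red] = (1/2)^3, and likewise for blue, so P[monochromatic] = 2·(1/2)^3 = 2^{1 − 3} = 1/4.
By linearity of expectation: E[X] = C(47, 3) · 2^{1 − 3} = 16215 · 1/4 = 16215/4.
Numerically: E[X] ≈ 4053.750.

E[X] = C(47,3)·2^(1−C(3,2)) = 16215/4 ≈ 4053.750.


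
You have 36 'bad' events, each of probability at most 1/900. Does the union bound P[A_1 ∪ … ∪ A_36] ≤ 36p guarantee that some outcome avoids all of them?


Union bound: P[∪_{i=1}^{36} A_i] ≤ Σ_i P[A_i] ≤ 36·p = 36·(1/900) = 1/25.
Numerically: 1/25 ≈ 0.0400.
Is 1/25 < 1? YES.
Since P[∪ A_i] ≤ 1/25 < 1, the complement has P[∩ A_i^c] ≥ 1 − 1/25 = 24/25 > 0, so some outcome avoids every A_i.

36·p = 1/25 ≈ 0.0400; existence CERTIFIED by the union bound.


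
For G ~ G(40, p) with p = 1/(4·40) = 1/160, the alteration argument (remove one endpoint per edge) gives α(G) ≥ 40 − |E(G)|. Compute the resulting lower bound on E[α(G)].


E[|E(G)|] = C(40, 2)·p = 780 · (1/160) = 39/8.
E[α(G)] ≥ n − E[|E(G)|] = 40 − 39/8 = 281/8.
Numerically: ≈ 35.1250.
(This is only a lower bound; the true E[α(G)] may be larger.)

E[α(G)] ≥ 281/8 ≈ 35.1250.


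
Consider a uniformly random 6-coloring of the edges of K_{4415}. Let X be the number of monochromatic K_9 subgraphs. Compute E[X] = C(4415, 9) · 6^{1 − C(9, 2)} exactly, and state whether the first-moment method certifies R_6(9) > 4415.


E[X] = C(4415, 9) · 6^{1 − 36} = 1742086910069196051229123255 · 6^{−35} = 1742086910069196051229123255/1719070799748422591028658176.
As a reduced fraction: E[X] = 1742086910069196051229123255/1719070799748422591028658176 ≈ 1.013389.
Is E[X] < 1? NO.
Since E[X] ≥ 1, the first-moment bound is inconclusive at n = 4415; it does NOT by itself certify R_6(9) > 4415.

E[X] = 1742086910069196051229123255/1719070799748422591028658176 ≈ 1.013389; E[X] ≥ 1; first-moment method inconclusive here.


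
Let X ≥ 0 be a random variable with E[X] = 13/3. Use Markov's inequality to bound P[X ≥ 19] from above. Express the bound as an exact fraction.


μ = E[X] = 13/3, a = 19.
Markov: P[X ≥ 19] ≤ μ/a = (13/3)/19 = 13/57.
Numerically: ≈ 0.228.
(Since a = 19 > μ = 4.333, the bound 13/57 is < 1 and informative.)

P[X ≥ 19] ≤ 13/57 ≈ 0.228.


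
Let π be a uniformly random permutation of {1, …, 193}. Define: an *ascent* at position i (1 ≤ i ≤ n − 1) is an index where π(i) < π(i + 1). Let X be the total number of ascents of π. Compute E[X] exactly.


Write X = Σ X_I over i = 1, …, 192, with X_I the indicator of one ascent.
There are 192 indicators.
For each fixed i, the pair (π(i), π(i+1)) is a uniformly random ordered pair of distinct values from {1, …, 193}; by symmetry P[π(i) < π(i+1)] = 1/2.
By linearity: E[X] = 192 · (1/2) = (193 − 1) · (1/2) = 96 ≈ 96.00000.

E[X] = 96 = 96.00000.


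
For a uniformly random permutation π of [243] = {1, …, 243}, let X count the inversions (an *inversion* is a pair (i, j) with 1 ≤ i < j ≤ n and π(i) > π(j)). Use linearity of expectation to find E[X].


Write X = Σ X_I over the C(243, 2) = 29403 pairs i < j, with X_I the indicator of one inversion.
There are 29403 indicators.
For each fixed pair i < j, the values π(i) and π(j) are two distinct elements of {1, …, 243} in uniformly random order; by symmetry P[π(i) > π(j)] = 1/2.
By linearity: E[X] = 29403 · (1/2) = C(243, 2) · (1/2) = 29403/2 = 29403/2 ≈ 14701.500000.

E[X] = 29403/2 = 14701.500000.


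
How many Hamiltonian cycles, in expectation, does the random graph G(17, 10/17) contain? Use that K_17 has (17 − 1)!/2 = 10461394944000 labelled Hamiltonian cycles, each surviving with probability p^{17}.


K_17 has (17 − 1)!/2 = 10461394944000 labelled Hamiltonian cycles.
For each such Hamiltonian cycle H, let X_H = 1 if all 17 edges of H are present in G. Then P[X_H = 1] = p^{17} = (10/17)^{17} = 100000000000000000/827240261886336764177.
By linearity of expectation: E[X] = Σ_H E[X_H] = 10461394944000 · p^{17} = 10461394944000 · 100000000000000000/827240261886336764177 = 1046139494400000000000000000000/827240261886336764177.
Numerically: E[X] ≈ 1.265e+09.

E[X] = 10461394944000 · (10/17)^{17} = 1046139494400000000000000000000/827240261886336764177 ≈ 1.265e+09.


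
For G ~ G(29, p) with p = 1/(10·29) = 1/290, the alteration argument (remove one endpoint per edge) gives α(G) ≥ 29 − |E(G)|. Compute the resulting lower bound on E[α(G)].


E[|E(G)|] = C(29, 2)·p = 406 · (1/290) = 7/5.
E[α(G)] ≥ n − E[|E(G)|] = 29 − 7/5 = 138/5.
Numerically: ≈ 27.6000.
(This is only a lower bound; the true E[α(G)] may be larger.)

E[α(G)] ≥ 138/5 ≈ 27.6000.


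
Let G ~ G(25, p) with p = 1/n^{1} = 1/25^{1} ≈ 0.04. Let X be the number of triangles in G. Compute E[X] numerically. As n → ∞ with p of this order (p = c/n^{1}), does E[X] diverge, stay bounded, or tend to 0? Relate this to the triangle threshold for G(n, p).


Number of potential triangles: C(25, 3) = 2300.
Each occurs with probability p³ ≈ (0.04)³ ≈ 6.4000000e-05.
By linearity: E[X] = C(25, 3)·p³ ≈ 2300 · 6.4000000e-05 ≈ 0.14720.
Here α = 1, so p = 1/n is exactly at the triangle threshold p ~ 1/n. Asymptotically E[X] → c³/6 = 1³/6 = 1/6 ≈ 0.16667, a bounded constant. In this regime the triangle count is asymptotically Poisson(c³/6).

E[X] ≈ 0.14720; in regime p = Θ(1/n^{1}) E[X] stays bounded (at the triangle threshold p ~ 1/n).


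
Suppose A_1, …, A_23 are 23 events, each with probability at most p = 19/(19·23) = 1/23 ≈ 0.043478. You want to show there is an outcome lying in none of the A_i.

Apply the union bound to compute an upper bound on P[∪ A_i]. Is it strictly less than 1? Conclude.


Union bound: P[∪_{i=1}^{23} A_i] ≤ Σ_i P[A_i] ≤ 23·p = 23·(1/23) = 1.
Numerically: 1 ≈ 1.000000.
Is 1 < 1? NO.
Since the bound 1 is ≥ 1, the union bound is uninformative here; it does NOT by itself certify existence.

23·p = 1 ≈ 1.000000; existence NOT certified by the union bound.


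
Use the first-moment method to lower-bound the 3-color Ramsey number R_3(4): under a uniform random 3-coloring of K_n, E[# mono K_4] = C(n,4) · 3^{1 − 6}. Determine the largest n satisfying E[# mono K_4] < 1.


We need C(n, 4) · 3^{1 − 6} < 1, i.e. C(n, 4) < 3^{6 − 1} = 243.
Check values of n near the boundary:
  n = 8: C(8, 4) = 70; 70 < 243? YES
  n = 9: C(9, 4) = 126; 126 < 243? YES
  n = 10: C(10, 4) = 210; 210 < 243? YES
  n = 11: C(11, 4) = 330; 330 < 243? NO
  n = 12: C(12, 4) = 495; 495 < 243? NO
  n = 13: C(13, 4) = 715; 715 < 243? NO
The largest n with C(n, 4) < 243 is n = 10 (where E[X] = 70/81 ≈ 0.864). Hence R_3(4) > 10, i.e. R_3(4) ≥ 11.

Largest n = 10; hence R_3(4) > 10.


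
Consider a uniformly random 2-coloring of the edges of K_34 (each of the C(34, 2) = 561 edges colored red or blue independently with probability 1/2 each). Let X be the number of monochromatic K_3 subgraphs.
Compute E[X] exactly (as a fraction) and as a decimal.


Let X = Σ_S X_S over the C(34, 3) = 5984 subsets S of size 3, where X_S = 1 if the K_3 on S is monochromatic.
For a fixed S, the K_3 on S has C(3, 2) = 3 edges. P[all 3 edges red] = (1/2)^3, and likewise for blue, so P[monochromatic] = 2·(1/2)^3 = 2^{1 − 3} = 1/4.
By linearity of expectation: E[X] = C(34, 3) · 2^{1 − 3} = 5984 · 1/4 = 1496.
Numerically: E[X] ≈ 1496.0000.

E[X] = C(34,3)·2^(1−C(3,2)) = 1496 ≈ 1496.0000.


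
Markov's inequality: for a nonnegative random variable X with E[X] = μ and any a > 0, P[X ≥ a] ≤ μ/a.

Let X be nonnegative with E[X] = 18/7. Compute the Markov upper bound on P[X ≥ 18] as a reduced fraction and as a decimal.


μ = E[X] = 18/7, a = 18.
Markov: P[X ≥ 18] ≤ μ/a = (18/7)/18 = 1/7.
Numerically: ≈ 0.1429.
(Since a = 18 > μ = 2.5714, the bound 1/7 is < 1 and informative.)

P[X ≥ 18] ≤ 1/7 ≈ 0.1429.


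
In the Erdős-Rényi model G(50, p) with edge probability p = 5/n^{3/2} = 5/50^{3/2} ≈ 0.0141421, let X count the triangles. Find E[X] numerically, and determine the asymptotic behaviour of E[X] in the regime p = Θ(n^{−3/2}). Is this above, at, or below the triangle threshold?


Number of potential triangles: C(50, 3) = 19600.
Each occurs with probability p³ ≈ (0.0141421)³ ≈ 2.82842712e-06.
By linearity: E[X] = C(50, 3)·p³ ≈ 19600 · 2.82842712e-06 ≈ 0.055437.
Since α = 3/2 > 1, p = c/n^{3/2} = o(1/n) is below the triangle threshold p ~ 1/n. Asymptotically E[X] ~ (c³/6)·n^{3(1−α)} = (5³/6)·n^{-1.5} → 0, so by Markov's inequality G has no triangles w.h.p.

E[X] ≈ 0.055437; in regime p = Θ(1/n^{3/2}) E[X] tends to 0 (below the triangle threshold p ~ 1/n).


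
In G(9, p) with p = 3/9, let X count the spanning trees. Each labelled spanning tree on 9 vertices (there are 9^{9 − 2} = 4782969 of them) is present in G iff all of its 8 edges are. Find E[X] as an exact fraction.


K_9 has 9^{9 − 2} = 4782969 labelled spanning trees.
For each such spanning tree H, let X_H = 1 if all 8 edges of H are present in G. Then P[X_H = 1] = p^{8} = (1/3)^{8} = 1/6561.
By linearity: E[X] = Σ_H E[X_H] = 4782969 · p^{8} = 4782969 · 1/6561 = 729.
Numerically: E[X] ≈ 729.

E[X] = 4782969 · (1/3)^{8} = 729 ≈ 729.


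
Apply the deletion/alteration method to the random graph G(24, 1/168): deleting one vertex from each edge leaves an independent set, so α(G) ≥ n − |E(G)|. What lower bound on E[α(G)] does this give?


E[|E(G)|] = C(24, 2)·p = 276 · (1/168) = 23/14.
E[α(G)] ≥ n − E[|E(G)|] = 24 − 23/14 = 313/14.
Numerically: ≈ 22.357.
(This is only a lower bound; the true E[α(G)] may be larger.)

E[α(G)] ≥ 313/14 ≈ 22.357.


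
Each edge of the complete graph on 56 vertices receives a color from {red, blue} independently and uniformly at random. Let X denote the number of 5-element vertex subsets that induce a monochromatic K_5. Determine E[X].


Let X = Σ_S X_S over the C(56, 5) = 3819816 subsets S of size 5, where X_S = 1 if the K_5 on S is monochromatic.
For a fixed S, the K_5 on S has C(5, 2) = 10 edges. P[all 10 edges red] = (1/2)^10, and likewise for blue, so P[monochromatic] = 2·(1/2)^10 = 2^{1 − 10} = 1/512.
By linearity: E[X] = C(56, 5) · 2^{1 − 10} = 3819816 · 1/512 = 477477/64.
Numerically: E[X] ≈ 7460.578125.

E[X] = C(56,5)·2^(1−C(5,2)) = 477477/64 ≈ 7460.578125.


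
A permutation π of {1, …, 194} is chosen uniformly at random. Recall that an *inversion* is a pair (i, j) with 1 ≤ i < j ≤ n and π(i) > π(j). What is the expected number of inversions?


Write X = Σ X_I over the C(194, 2) = 18721 pairs i < j, with X_I the indicator of one inversion.
There are 18721 indicators.
For each fixed pair i < j, the values π(i) and π(j) are two distinct elements of {1, …, 194} in uniformly random order; by symmetry P[π(i) > π(j)] = 1/2.
By linearity: E[X] = 18721 · (1/2) = C(194, 2) · (1/2) = 18721/2 = 18721/2 ≈ 9360.500.

E[X] = 18721/2 = 9360.500.


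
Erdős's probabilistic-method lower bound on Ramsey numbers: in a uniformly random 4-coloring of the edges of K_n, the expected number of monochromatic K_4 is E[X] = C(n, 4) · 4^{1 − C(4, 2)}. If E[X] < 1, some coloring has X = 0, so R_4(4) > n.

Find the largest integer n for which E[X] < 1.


We need C(n, 4) · 4^{1 − 6} < 1, i.e. C(n, 4) < 4^{6 − 1} = 1024.
Check values of n near the boundary:
  n = 10: C(10, 4) = 210; 210 < 1024? YES
  n = 11: C(11, 4) = 330; 330 < 1024? YES
  n = 12: C(12, 4) = 495; 495 < 1024? YES
  n = 13: C(13, 4) = 715; 715 < 1024? YES
  n = 14: C(14, 4) = 1001; 1001 < 1024? YES
  n = 15: C(15, 4) = 1365; 1365 < 1024? NO
  n = 16: C(16, 4) = 1820; 1820 < 1024? NO
The largest n with C(n, 4) < 1024 is n = 14 (where E[X] = 1001/1024 ≈ 0.978). Hence R_4(4) > 14, i.e. R_4(4) ≥ 15.

Largest n = 14; hence R_4(4) > 14.


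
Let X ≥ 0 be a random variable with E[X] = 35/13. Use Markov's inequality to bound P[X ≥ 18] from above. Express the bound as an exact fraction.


μ = E[X] = 35/13, a = 18.
Markov: P[X ≥ 18] ≤ μ/a = (35/13)/18 = 35/234.
Numerically: ≈ 0.149573.
(Since a = 18 > μ = 2.692308, the bound 35/234 is < 1 and informative.)

P[X ≥ 18] ≤ 35/234 ≈ 0.149573.


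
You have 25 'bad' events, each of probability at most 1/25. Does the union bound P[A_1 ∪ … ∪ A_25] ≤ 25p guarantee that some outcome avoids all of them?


Union bound: P[∪_{i=1}^{25} A_i] ≤ Σ_i P[A_i] ≤ 25·p = 25·(1/25) = 1.
Numerically: 1 ≈ 1.0000000.
Is 1 < 1? NO.
Since the bound 1 is ≥ 1, the union bound is uninformative here; it does NOT by itself certify existence.

25·p = 1 ≈ 1.0000000; existence NOT certified by the union bound.


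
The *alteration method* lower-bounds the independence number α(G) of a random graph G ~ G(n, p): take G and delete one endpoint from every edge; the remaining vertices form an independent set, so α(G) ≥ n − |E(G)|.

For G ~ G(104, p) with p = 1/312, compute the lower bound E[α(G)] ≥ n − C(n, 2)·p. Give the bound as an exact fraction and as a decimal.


E[|E(G)|] = C(104, 2)·p = 5356 · (1/312) = 103/6.
E[α(G)] ≥ n − E[|E(G)|] = 104 − 103/6 = 521/6.
Numerically: ≈ 86.8333.
(This is only a lower bound; the true E[α(G)] may be larger.)

E[α(G)] ≥ 521/6 ≈ 86.8333.


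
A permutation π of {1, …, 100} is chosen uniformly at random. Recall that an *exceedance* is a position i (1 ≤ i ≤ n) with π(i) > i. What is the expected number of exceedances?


Write X = Σ_{i=1}^{100} X_i, where X_i = 1_{π(i) > i}.
For each fixed i, π(i) is uniform over {1, …, 100} (marginal of a uniform permutation), so P[π(i) > i] = (n − i)/n. Summing: Σ_{i=1}^{100} (n − i)/n = (0 + 1 + … + 99)/100 = 100(100 − 1)/(2·100) = (100 − 1)/2.
Hence E[X] = Σ_{i=1}^{100} (100 − i)/100 = 99/2 ≈ 49.50000.

E[X] = 99/2 = 49.50000.


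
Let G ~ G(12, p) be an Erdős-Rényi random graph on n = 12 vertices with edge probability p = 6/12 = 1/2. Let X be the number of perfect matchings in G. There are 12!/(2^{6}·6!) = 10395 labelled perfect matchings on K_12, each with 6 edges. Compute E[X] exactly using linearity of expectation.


K_12 has 12!/(2^{6}·6!) = 10395 labelled perfect matchings.
For each such perfect matching H, let X_H = 1 if all 6 edges of H are present in G. Then P[X_H = 1] = p^{6} = (1/2)^{6} = 1/64.
By linearity: E[X] = Σ_H E[X_H] = 10395 · p^{6} = 10395 · 1/64 = 10395/64.
Numerically: E[X] ≈ 162.4.

E[X] = 10395 · (1/2)^{6} = 10395/64 ≈ 162.4.


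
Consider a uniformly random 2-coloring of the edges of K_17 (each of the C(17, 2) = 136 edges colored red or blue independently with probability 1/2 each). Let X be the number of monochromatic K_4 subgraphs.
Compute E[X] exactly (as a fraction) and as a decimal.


Let X = Σ_S X_S over the C(17, 4) = 2380 subsets S of size 4, where X_S = 1 if the K_4 on S is monochromatic.
For a fixed S, the K_4 on S has C(4, 2) = 6 edges. P[all 6 edges red] = (1/2)^6, and likewise for blue, so P[monochromatic] = 2·(1/2)^6 = 2^{1 − 6} = 1/32.
Summing: E[X] = C(17, 4) · 2^{1 − 6} = 2380 · 1/32 = 595/8.
Numerically: E[X] ≈ 74.375000.

E[X] = C(17,4)·2^(1−C(4,2)) = 595/8 ≈ 74.375000.


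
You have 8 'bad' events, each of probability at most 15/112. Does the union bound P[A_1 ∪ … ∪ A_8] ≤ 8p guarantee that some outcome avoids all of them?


Union bound: P[∪_{i=1}^{8} A_i] ≤ Σ_i P[A_i] ≤ 8·p = 8·(15/112) = 15/14.
Numerically: 15/14 ≈ 1.0714.
Is 15/14 < 1? NO.
Since the bound 15/14 is ≥ 1, the union bound is uninformative here; it does NOT by itself certify existence.

8·p = 15/14 ≈ 1.0714; existence NOT certified by the union bound.


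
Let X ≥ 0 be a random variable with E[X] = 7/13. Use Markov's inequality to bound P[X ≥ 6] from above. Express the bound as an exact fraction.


μ = E[X] = 7/13, a = 6.
Markov: P[X ≥ 6] ≤ μ/a = (7/13)/6 = 7/78.
Numerically: ≈ 0.089744.
(Since a = 6 > μ = 0.538462, the bound 7/78 is < 1 and informative.)

P[X ≥ 6] ≤ 7/78 ≈ 0.089744.


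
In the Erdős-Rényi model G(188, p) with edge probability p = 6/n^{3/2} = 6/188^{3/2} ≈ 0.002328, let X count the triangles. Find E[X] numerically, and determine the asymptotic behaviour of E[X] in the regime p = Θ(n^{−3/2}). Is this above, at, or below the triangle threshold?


Number of potential triangles: C(188, 3) = 1089836.
Each occurs with probability p³ ≈ (0.002328)³ ≈ 1.261082e-08.
By linearity: E[X] = C(188, 3)·p³ ≈ 1089836 · 1.261082e-08 ≈ 0.0137.
Since α = 3/2 > 1, p = c/n^{3/2} = o(1/n) is below the triangle threshold p ~ 1/n. Asymptotically E[X] ~ (c³/6)·n^{3(1−α)} = (6³/6)·n^{-1.5} → 0, so by Markov's inequality G has no triangles w.h.p.

E[X] ≈ 0.0137; in regime p = Θ(1/n^{3/2}) E[X] tends to 0 (below the triangle threshold p ~ 1/n).


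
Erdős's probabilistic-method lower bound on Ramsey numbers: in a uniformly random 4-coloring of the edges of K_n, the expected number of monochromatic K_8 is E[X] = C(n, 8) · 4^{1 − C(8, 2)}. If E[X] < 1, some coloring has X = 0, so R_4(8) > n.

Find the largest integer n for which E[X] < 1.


We need C(n, 8) · 4^{1 − 28} < 1, i.e. C(n, 8) < 4^{28 − 1} = 18014398509481984.
Check values of n near the boundary:
  n = 404: C(404, 8) = 16415071523485570; 16415071523485570 < 18014398509481984? YES
  n = 405: C(405, 8) = 16745853821188050; 16745853821188050 < 18014398509481984? YES
  n = 406: C(406, 8) = 17082453897995850; 17082453897995850 < 18014398509481984? YES
  n = 407: C(407, 8) = 17424959239309050; 17424959239309050 < 18014398509481984? YES
  n = 408: C(408, 8) = 17773458424095231; 17773458424095231 < 18014398509481984? YES
  n = 409: C(409, 8) = 18128041135797879; 18128041135797879 < 18014398509481984? NO
  n = 410: C(410, 8) = 18488798173326195; 18488798173326195 < 18014398509481984? NO
  n = 411: C(411, 8) = 18855821462126715; 18855821462126715 < 18014398509481984? NO
The largest n with C(n, 8) < 18014398509481984 is n = 408 (where E[X] = 17773458424095231/18014398509481984 ≈ 0.986625). Hence R_4(8) > 408, i.e. R_4(8) ≥ 409.

Largest n = 408; hence R_4(8) > 408.


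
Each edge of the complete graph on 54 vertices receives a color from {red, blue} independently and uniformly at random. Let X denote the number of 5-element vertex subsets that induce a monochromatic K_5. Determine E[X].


Let X = Σ_S X_S over the C(54, 5) = 3162510 subsets S of size 5, where X_S = 1 if the K_5 on S is monochromatic.
For a fixed S, the K_5 on S has C(5, 2) = 10 edges. P[all 10 edges red] = (1/2)^10, and likewise for blue, so P[monochromatic] = 2·(1/2)^10 = 2^{1 − 10} = 1/512.
By linearity of expectation: E[X] = C(54, 5) · 2^{1 − 10} = 3162510 · 1/512 = 1581255/256.
Numerically: E[X] ≈ 6176.77734.

E[X] = C(54,5)·2^(1−C(5,2)) = 1581255/256 ≈ 6176.77734.


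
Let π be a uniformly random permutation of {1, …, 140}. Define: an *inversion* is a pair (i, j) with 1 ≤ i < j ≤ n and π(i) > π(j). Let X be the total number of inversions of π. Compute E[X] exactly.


Write X = Σ X_I over the C(140, 2) = 9730 pairs i < j, with X_I the indicator of one inversion.
There are 9730 indicators.
For each fixed pair i < j, the values π(i) and π(j) are two distinct elements of {1, …, 140} in uniformly random order; by symmetry P[π(i) > π(j)] = 1/2.
By linearity: E[X] = 9730 · (1/2) = C(140, 2) · (1/2) = 9730/2 = 4865 ≈ 4865.0000.

E[X] = 4865 = 4865.0000.


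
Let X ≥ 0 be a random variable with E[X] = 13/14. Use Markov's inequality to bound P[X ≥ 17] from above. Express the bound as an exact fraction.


μ = E[X] = 13/14, a = 17.
Markov: P[X ≥ 17] ≤ μ/a = (13/14)/17 = 13/238.
Numerically: ≈ 0.05462.
(Since a = 17 > μ = 0.92857, the bound 13/238 is < 1 and informative.)

P[X ≥ 17] ≤ 13/238 ≈ 0.05462.


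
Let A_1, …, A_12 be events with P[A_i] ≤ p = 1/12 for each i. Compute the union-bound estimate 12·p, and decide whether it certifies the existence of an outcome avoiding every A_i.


Union bound: P[∪_{i=1}^{12} A_i] ≤ Σ_i P[A_i] ≤ 12·p = 12·(1/12) = 1.
Numerically: 1 ≈ 1.000000.
Is 1 < 1? NO.
Since the bound 1 is ≥ 1, the union bound is uninformative here; it does NOT by itself certify existence.

12·p = 1 ≈ 1.000000; existence NOT certified by the union bound.


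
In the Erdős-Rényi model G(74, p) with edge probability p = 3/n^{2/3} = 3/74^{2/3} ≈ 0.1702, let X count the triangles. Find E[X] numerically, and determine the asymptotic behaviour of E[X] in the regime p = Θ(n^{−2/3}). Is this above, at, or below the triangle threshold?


Number of potential triangles: C(74, 3) = 64824.
Each occurs with probability p³ ≈ (0.1702)³ ≈ 4.9306063e-03.
By linearity: E[X] = C(74, 3)·p³ ≈ 64824 · 4.9306063e-03 ≈ 319.62162.
Since α = 2/3 < 1, p = c/n^{2/3} ≫ 1/n is above the triangle threshold p ~ 1/n. Asymptotically E[X] ~ (c³/6)·n^{3(1−α)} = (3³/6)·n^{1} → ∞; triangles are abundant w.h.p.

E[X] ≈ 319.62162; in regime p = Θ(1/n^{2/3}) E[X] diverges (above the triangle threshold p ~ 1/n).


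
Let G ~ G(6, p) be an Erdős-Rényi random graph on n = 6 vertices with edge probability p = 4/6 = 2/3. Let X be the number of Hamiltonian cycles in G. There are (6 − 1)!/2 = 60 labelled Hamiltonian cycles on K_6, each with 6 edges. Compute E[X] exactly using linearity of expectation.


K_6 has (6 − 1)!/2 = 60 labelled Hamiltonian cycles.
For each such Hamiltonian cycle H, let X_H = 1 if all 6 edges of H are present in G. Then P[X_H = 1] = p^{6} = (2/3)^{6} = 64/729.
By linearity: E[X] = Σ_H E[X_H] = 60 · p^{6} = 60 · 64/729 = 1280/243.
Numerically: E[X] ≈ 5.26749.

E[X] = 60 · (2/3)^{6} = 1280/243 ≈ 5.26749.


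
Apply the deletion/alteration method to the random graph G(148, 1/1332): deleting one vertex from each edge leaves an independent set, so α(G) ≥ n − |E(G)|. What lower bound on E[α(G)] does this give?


E[|E(G)|] = C(148, 2)·p = 10878 · (1/1332) = 49/6.
E[α(G)] ≥ n − E[|E(G)|] = 148 − 49/6 = 839/6.
Numerically: ≈ 139.83333.
(This is only a lower bound; the true E[α(G)] may be larger.)

E[α(G)] ≥ 839/6 ≈ 139.83333.


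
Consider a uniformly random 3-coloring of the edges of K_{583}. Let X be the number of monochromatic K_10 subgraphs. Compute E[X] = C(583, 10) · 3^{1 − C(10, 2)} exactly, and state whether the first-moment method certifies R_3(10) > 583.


E[X] = C(583, 10) · 3^{1 − 45} = 1156690232601431494120 · 3^{−44} = 1156690232601431494120/984770902183611232881.
As a reduced fraction: E[X] = 1156690232601431494120/984770902183611232881 ≈ 1.175.
Is E[X] < 1? NO.
Since E[X] ≥ 1, the first-moment bound is inconclusive at n = 583; it does NOT by itself certify R_3(10) > 583.

E[X] = 1156690232601431494120/984770902183611232881 ≈ 1.175; E[X] ≥ 1; first-moment method inconclusive here.


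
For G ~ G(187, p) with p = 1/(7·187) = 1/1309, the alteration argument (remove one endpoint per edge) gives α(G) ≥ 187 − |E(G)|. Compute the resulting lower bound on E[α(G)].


E[|E(G)|] = C(187, 2)·p = 17391 · (1/1309) = 93/7.
E[α(G)] ≥ n − E[|E(G)|] = 187 − 93/7 = 1216/7.
Numerically: ≈ 173.71429.
(This is only a lower bound; the true E[α(G)] may be larger.)

E[α(G)] ≥ 1216/7 ≈ 173.71429.


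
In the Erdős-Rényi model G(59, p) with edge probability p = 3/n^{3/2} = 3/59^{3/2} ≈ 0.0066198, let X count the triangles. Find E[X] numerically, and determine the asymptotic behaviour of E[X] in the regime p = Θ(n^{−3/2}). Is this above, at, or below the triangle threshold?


Number of potential triangles: C(59, 3) = 32509.
Each occurs with probability p³ ≈ (0.0066198)³ ≈ 2.9008797e-07.
By linearity: E[X] = C(59, 3)·p³ ≈ 32509 · 2.9008797e-07 ≈ 0.00943.
Since α = 3/2 > 1, p = c/n^{3/2} = o(1/n) is below the triangle threshold p ~ 1/n. Asymptotically E[X] ~ (c³/6)·n^{3(1−α)} = (3³/6)·n^{-1.5} → 0, so by Markov's inequality G has no triangles w.h.p.

E[X] ≈ 0.00943; in regime p = Θ(1/n^{3/2}) E[X] tends to 0 (below the triangle threshold p ~ 1/n).


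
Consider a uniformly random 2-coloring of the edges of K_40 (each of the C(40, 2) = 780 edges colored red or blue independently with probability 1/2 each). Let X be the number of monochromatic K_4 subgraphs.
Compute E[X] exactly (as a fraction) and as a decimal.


Let X = Σ_S X_S over the C(40, 4) = 91390 subsets S of size 4, where X_S = 1 if the K_4 on S is monochromatic.
For a fixed S, the K_4 on S has C(4, 2) = 6 edges. P[all 6 edges red] = (1/2)^6, and likewise for blue, so P[monochromatic] = 2·(1/2)^6 = 2^{1 − 6} = 1/32.
By linearity: E[X] = C(40, 4) · 2^{1 − 6} = 91390 · 1/32 = 45695/16.
Numerically: E[X] ≈ 2855.93750.

E[X] = C(40,4)·2^(1−C(4,2)) = 45695/16 ≈ 2855.93750.


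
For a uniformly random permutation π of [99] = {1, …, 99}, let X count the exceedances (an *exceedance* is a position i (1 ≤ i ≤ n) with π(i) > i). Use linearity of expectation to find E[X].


Write X = Σ_{i=1}^{99} X_i, where X_i = 1_{π(i) > i}.
For each fixed i, π(i) is uniform over {1, …, 99} (marginal of a uniform permutation), so P[π(i) > i] = (n − i)/n. Summing: Σ_{i=1}^{99} (n − i)/n = (0 + 1 + … + 98)/99 = 99(99 − 1)/(2·99) = (99 − 1)/2.
Hence E[X] = Σ_{i=1}^{99} (99 − i)/99 = 49 ≈ 49.0000.

E[X] = 49 = 49.0000.


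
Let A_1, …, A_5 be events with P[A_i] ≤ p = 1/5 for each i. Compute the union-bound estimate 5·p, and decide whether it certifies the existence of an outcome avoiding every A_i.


Union bound: P[∪_{i=1}^{5} A_i] ≤ Σ_i P[A_i] ≤ 5·p = 5·(1/5) = 1.
Numerically: 1 ≈ 1.000.
Is 1 < 1? NO.
Since the bound 1 is ≥ 1, the union bound is uninformative here; it does NOT by itself certify existence.

5·p = 1 ≈ 1.000; existence NOT certified by the union bound.


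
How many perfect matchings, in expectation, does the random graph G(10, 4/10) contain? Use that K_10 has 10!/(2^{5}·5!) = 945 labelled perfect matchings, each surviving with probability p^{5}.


K_10 has 10!/(2^{5}·5!) = 945 labelled perfect matchings.
For each such perfect matching H, let X_H = 1 if all 5 edges of H are present in G. Then P[X_H = 1] = p^{5} = (2/5)^{5} = 32/3125.
By linearity of expectation: E[X] = Σ_H E[X_H] = 945 · p^{5} = 945 · 32/3125 = 6048/625.
Numerically: E[X] ≈ 9.677.

E[X] = 945 · (2/5)^{5} = 6048/625 ≈ 9.677.


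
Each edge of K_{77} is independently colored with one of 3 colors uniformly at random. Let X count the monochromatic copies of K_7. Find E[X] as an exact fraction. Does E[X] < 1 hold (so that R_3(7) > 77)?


E[X] = C(77, 7) · 3^{1 − 21} = 2404808340 · 3^{−20} = 2404808340/3486784401.
As a reduced fraction: E[X] = 801602780/1162261467 ≈ 0.689692.
Is E[X] < 1? YES.
Since E[X] < 1, there exists a 3-coloring of K_{77} with no monochromatic K_7; hence R_3(7) > 77.

E[X] = 801602780/1162261467 ≈ 0.689692; E[X] < 1, so R_3(7) > 77.


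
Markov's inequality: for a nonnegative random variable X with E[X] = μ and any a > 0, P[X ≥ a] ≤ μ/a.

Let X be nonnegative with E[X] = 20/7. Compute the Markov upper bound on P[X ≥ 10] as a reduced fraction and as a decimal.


μ = E[X] = 20/7, a = 10.
Markov: P[X ≥ 10] ≤ μ/a = (20/7)/10 = 2/7.
Numerically: ≈ 0.285714.
(Since a = 10 > μ = 2.857143, the bound 2/7 is < 1 and informative.)

P[X ≥ 10] ≤ 2/7 ≈ 0.285714.


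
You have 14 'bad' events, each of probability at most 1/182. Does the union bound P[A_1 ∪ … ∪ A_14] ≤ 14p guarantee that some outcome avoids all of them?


Union bound: P[∪_{i=1}^{14} A_i] ≤ Σ_i P[A_i] ≤ 14·p = 14·(1/182) = 1/13.
Numerically: 1/13 ≈ 0.077.
Is 1/13 < 1? YES.
Since P[∪ A_i] ≤ 1/13 < 1, the complement has P[∩ A_i^c] ≥ 1 − 1/13 = 12/13 > 0, so some outcome avoids every A_i.

14·p = 1/13 ≈ 0.077; existence CERTIFIED by the union bound.


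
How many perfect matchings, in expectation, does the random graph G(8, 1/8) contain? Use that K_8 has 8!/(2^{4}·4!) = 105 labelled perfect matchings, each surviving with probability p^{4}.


K_8 has 8!/(2^{4}·4!) = 105 labelled perfect matchings.
For each such perfect matching H, let X_H = 1 if all 4 edges of H are present in G. Then P[X_H = 1] = p^{4} = (1/8)^{4} = 1/4096.
By linearity: E[X] = Σ_H E[X_H] = 105 · p^{4} = 105 · 1/4096 = 105/4096.
Numerically: E[X] ≈ 0.0256348.

E[X] = 105 · (1/8)^{4} = 105/4096 ≈ 0.0256348.


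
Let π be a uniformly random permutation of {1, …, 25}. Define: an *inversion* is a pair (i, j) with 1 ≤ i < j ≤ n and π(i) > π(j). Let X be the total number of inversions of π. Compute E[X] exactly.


Write X = Σ X_I over the C(25, 2) = 300 pairs i < j, with X_I the indicator of one inversion.
There are 300 indicators.
For each fixed pair i < j, the values π(i) and π(j) are two distinct elements of {1, …, 25} in uniformly random order; by symmetry P[π(i) > π(j)] = 1/2.
By linearity: E[X] = 300 · (1/2) = C(25, 2) · (1/2) = 300/2 = 150 ≈ 150.000000.

E[X] = 150 = 150.000000.


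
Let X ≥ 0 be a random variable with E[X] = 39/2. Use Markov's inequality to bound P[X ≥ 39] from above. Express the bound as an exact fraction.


μ = E[X] = 39/2, a = 39.
Markov: P[X ≥ 39] ≤ μ/a = (39/2)/39 = 1/2.
Numerically: ≈ 0.5000.
(Since a = 39 > μ = 19.5000, the bound 1/2 is < 1 and informative.)

P[X ≥ 39] ≤ 1/2 ≈ 0.5000.


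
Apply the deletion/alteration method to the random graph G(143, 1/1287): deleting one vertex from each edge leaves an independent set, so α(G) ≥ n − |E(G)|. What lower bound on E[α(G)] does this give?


E[|E(G)|] = C(143, 2)·p = 10153 · (1/1287) = 71/9.
E[α(G)] ≥ n − E[|E(G)|] = 143 − 71/9 = 1216/9.
Numerically: ≈ 135.1111.
(This is only a lower bound; the true E[α(G)] may be larger.)

E[α(G)] ≥ 1216/9 ≈ 135.1111.


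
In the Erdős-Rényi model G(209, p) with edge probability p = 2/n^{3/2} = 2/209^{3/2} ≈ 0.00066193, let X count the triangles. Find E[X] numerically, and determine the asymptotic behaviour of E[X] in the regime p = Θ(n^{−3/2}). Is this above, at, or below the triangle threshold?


Number of potential triangles: C(209, 3) = 1499784.
Each occurs with probability p³ ≈ (0.00066193)³ ≈ 2.9002251e-10.
By linearity: E[X] = C(209, 3)·p³ ≈ 1499784 · 2.9002251e-10 ≈ 0.00043.
Since α = 3/2 > 1, p = c/n^{3/2} = o(1/n) is below the triangle threshold p ~ 1/n. Asymptotically E[X] ~ (c³/6)·n^{3(1−α)} = (2³/6)·n^{-1.5} → 0, so by Markov's inequality G has no triangles w.h.p.

E[X] ≈ 0.00043; in regime p = Θ(1/n^{3/2}) E[X] tends to 0 (below the triangle threshold p ~ 1/n).


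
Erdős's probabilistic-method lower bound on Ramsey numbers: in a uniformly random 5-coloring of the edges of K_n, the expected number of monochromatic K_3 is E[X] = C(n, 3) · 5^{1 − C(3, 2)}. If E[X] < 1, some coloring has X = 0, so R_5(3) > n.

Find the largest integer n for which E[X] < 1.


We need C(n, 3) · 5^{1 − 3} < 1, i.e. C(n, 3) < 5^{3 − 1} = 25.
Check values of n near the boundary:
  n = 3: C(3, 3) = 1; 1 < 25? YES
  n = 4: C(4, 3) = 4; 4 < 25? YES
  n = 5: C(5, 3) = 10; 10 < 25? YES
  n = 6: C(6, 3) = 20; 20 < 25? YES
  n = 7: C(7, 3) = 35; 35 < 25? NO
  n = 8: C(8, 3) = 56; 56 < 25? NO
  n = 9: C(9, 3) = 84; 84 < 25? NO
The largest n with C(n, 3) < 25 is n = 6 (where E[X] = 4/5 ≈ 0.8000000). Hence R_5(3) > 6, i.e. R_5(3) ≥ 7.

Largest n = 6; hence R_5(3) > 6.


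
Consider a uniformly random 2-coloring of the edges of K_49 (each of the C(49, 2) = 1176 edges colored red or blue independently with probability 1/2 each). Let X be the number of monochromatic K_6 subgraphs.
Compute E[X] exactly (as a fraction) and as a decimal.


Let X = Σ_S X_S over the C(49, 6) = 13983816 subsets S of size 6, where X_S = 1 if the K_6 on S is monochromatic.
For a fixed S, the K_6 on S has C(6, 2) = 15 edges. P[all 15 edges red] = (1/2)^15, and likewise for blue, so P[monochromatic] = 2·(1/2)^15 = 2^{1 − 15} = 1/16384.
Summing: E[X] = C(49, 6) · 2^{1 − 15} = 13983816 · 1/16384 = 1747977/2048.
Numerically: E[X] ≈ 853.5044.

E[X] = C(49,6)·2^(1−C(6,2)) = 1747977/2048 ≈ 853.5044.


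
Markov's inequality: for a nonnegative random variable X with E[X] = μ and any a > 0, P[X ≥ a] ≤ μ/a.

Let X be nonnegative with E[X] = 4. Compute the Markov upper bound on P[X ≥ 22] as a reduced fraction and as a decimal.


μ = E[X] = 4, a = 22.
Markov: P[X ≥ 22] ≤ μ/a = (4)/22 = 2/11.
Numerically: ≈ 0.181818.
(Since a = 22 > μ = 4.000000, the bound 2/11 is < 1 and informative.)

P[X ≥ 22] ≤ 2/11 ≈ 0.181818.


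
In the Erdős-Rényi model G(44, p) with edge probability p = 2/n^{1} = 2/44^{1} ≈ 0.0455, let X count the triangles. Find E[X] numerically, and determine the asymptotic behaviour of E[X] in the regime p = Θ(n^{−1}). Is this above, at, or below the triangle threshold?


Number of potential triangles: C(44, 3) = 13244.
Each occurs with probability p³ ≈ (0.0455)³ ≈ 9.39144e-05.
By linearity: E[X] = C(44, 3)·p³ ≈ 13244 · 9.39144e-05 ≈ 1.244.
Here α = 1, so p = 2/n is exactly at the triangle threshold p ~ 1/n. Asymptotically E[X] → c³/6 = 2³/6 = 4/3 ≈ 1.333, a bounded constant. In this regime the triangle count is asymptotically Poisson(c³/6).

E[X] ≈ 1.244; in regime p = Θ(1/n^{1}) E[X] stays bounded (at the triangle threshold p ~ 1/n).
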